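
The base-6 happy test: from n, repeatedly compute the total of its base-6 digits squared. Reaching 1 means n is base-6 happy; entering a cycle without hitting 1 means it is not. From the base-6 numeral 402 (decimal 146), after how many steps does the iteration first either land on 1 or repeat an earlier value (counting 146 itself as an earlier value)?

146 = (4,0,2)_6 → 4² + 0² + 2² = 20
20 = (3,2)_6 → 3² + 2² = 13
13 = (2,1)_6 → 2² + 1² = 5
5 = (5)_6 → 5² = 25
25 = (4,1)_6 → 4² + 1² = 17
17 = (2,5)_6 → 2² + 5² = 29
29 = (4,5)_6 → 4² + 5² = 41
41 = (1,0,5)_6 → 1² + 0² + 5² = 26
26 = (4,2)_6 → 4² + 2² = 20  — 20 repeats.
That took 9 steps.

9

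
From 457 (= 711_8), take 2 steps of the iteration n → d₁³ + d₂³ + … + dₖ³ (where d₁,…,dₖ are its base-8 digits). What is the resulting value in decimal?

457 = (7,1,1)_8 → 7³ + 1³ + 1³ = 345
345 = (5,3,1)_8 → 5³ + 3³ + 1³ = 153

153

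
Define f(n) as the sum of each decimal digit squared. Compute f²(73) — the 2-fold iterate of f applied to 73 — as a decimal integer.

89

73 → 58
58 → 89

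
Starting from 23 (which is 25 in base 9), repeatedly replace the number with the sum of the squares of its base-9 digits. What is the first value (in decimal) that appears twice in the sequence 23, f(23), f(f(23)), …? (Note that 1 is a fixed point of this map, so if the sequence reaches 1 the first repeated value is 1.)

65

23 = (2,5)_9 → 2² + 5² = 4 + 25 = 29
29 = (3,2)_9 → 3² + 2² = 9 + 4 = 13
13 = (1,4)_9 → 1² + 4² = 1 + 16 = 17
17 = (1,8)_9 → 1² + 8² = 1 + 64 = 65
65 = (7,2)_9 → 7² + 2² = 49 + 4 = 53
53 = (5,8)_9 → 5² + 8² = 25 + 64 = 89
89 = (1,0,8)_9 → 1² + 0² + 8² = 1 + 0 + 64 = 65  — 65 already appeared earlier.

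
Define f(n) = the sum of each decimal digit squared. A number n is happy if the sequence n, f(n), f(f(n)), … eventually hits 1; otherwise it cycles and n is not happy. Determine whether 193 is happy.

happy

193 → 1² + 9² + 3² = 91
91 → 9² + 1² = 82
82 → 8² + 2² = 68
68 → 6² + 8² = 100
100 → 1² + 0² + 0² = 1  — reached 1.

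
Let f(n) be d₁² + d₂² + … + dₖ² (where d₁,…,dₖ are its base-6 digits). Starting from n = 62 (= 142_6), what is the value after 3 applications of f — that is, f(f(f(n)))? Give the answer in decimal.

62 = (1,4,2)_6 → 21
21 = (3,3)_6 → 18
18 = (3,0)_6 → 9

9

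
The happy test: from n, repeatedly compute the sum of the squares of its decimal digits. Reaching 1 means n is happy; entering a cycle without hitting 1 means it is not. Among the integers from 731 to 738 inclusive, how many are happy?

1

731: 731 → 59 → 106 → 37 → 58 → 89 → 145 → 42 → 20 → 4 → 16 → 37  (repeats 37)
732: 732 → 62 → 40 → 16 → 37 → 58 → 89 → 145 → 42 → 20 → 4 → 16  (repeats 16)
733: 733 → 67 → 85 → 89 → 145 → 42 → 20 → 4 → 16 → 37 → 58 → 89  (repeats 89)
734: 734 → 74 → 65 → 61 → 37 → 58 → 89 → 145 → 42 → 20 → 4 → 16 → 37  (repeats 37)
735: 735 → 83 → 73 → 58 → 89 → 145 → 42 → 20 → 4 → 16 → 37 → 58  (repeats 58)
736: 736 → 94 → 97 → 130 → 10 → 1  (reaches 1)
737: 737 → 107 → 50 → 25 → 29 → 85 → 89 → 145 → 42 → 20 → 4 → 16 → 37 → 58 → 89  (repeats 89)
738: 738 → 122 → 9 → 81 → 65 → 61 → 37 → 58 → 89 → 145 → 42 → 20 → 4 → 16 → 37  (repeats 37)
happy: 736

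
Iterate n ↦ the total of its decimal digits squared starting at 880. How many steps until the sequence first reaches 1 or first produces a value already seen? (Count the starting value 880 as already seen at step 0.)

15

880 → 8² + 8² + 0² = 128
128 → 1² + 2² + 8² = 69
69 → 6² + 9² = 117
117 → 1² + 1² + 7² = 51
51 → 5² + 1² = 26
26 → 2² + 6² = 40
40 → 4² + 0² = 16
16 → 1² + 6² = 37
37 → 3² + 7² = 58
58 → 5² + 8² = 89
89 → 8² + 9² = 145
145 → 1² + 4² + 5² = 42
42 → 4² + 2² = 20
20 → 2² + 0² = 4
4 → 4² = 16  — 16 repeats.
That took 15 steps.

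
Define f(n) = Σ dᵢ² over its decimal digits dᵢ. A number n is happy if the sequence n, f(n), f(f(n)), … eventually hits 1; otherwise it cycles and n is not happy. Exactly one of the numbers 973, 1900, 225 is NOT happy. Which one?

973: 973 → 139 → 91 → 82 → 68 → 100 → 1  — reaches 1 (happy)
1900: 1900 → 82 → 68 → 100 → 1  — reaches 1 (happy)
225: 225 → 33 → 18 → 65 → 61 → 37 → 58 → 89 → 145 → 42 → 20 → 4 → 16 → 37  — repeats 37 (not happy)

225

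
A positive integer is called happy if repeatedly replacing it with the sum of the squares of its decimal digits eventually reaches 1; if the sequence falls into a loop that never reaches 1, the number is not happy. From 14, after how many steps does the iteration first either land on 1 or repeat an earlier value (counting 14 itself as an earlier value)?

14

14 → 1² + 4² = 17
17 → 1² + 7² = 50
50 → 5² + 0² = 25
25 → 2² + 5² = 29
29 → 2² + 9² = 85
85 → 8² + 5² = 89
89 → 8² + 9² = 145
145 → 1² + 4² + 5² = 42
42 → 4² + 2² = 20
20 → 2² + 0² = 4
4 → 4² = 16
16 → 1² + 6² = 37
37 → 3² + 7² = 58
58 → 5² + 8² = 89  — 89 repeats.
That took 14 steps.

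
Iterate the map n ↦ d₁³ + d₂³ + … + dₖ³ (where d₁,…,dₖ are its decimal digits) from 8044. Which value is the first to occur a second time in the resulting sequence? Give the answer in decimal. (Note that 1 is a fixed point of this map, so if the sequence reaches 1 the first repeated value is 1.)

133

8044 → 8³ + 0³ + 4³ + 4³ = 512 + 0 + 64 + 64 = 640
640 → 6³ + 4³ + 0³ = 216 + 64 + 0 = 280
280 → 2³ + 8³ + 0³ = 8 + 512 + 0 = 520
520 → 5³ + 2³ + 0³ = 125 + 8 + 0 = 133
133 → 1³ + 3³ + 3³ = 1 + 27 + 27 = 55
55 → 5³ + 5³ = 125 + 125 = 250
250 → 2³ + 5³ + 0³ = 8 + 125 + 0 = 133  — 133 already appeared earlier.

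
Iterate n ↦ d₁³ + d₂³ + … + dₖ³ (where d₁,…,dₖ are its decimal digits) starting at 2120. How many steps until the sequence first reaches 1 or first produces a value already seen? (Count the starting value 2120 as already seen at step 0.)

2120 → 2³ + 1³ + 2³ + 0³ = 8 + 1 + 8 + 0 = 17
17 → 1³ + 7³ = 1 + 343 = 344
344 → 3³ + 4³ + 4³ = 27 + 64 + 64 = 155
155 → 1³ + 5³ + 5³ = 1 + 125 + 125 = 251
251 → 2³ + 5³ + 1³ = 8 + 125 + 1 = 134
134 → 1³ + 3³ + 4³ = 1 + 27 + 64 = 92
92 → 9³ + 2³ = 729 + 8 = 737
737 → 7³ + 3³ + 7³ = 343 + 27 + 343 = 713
713 → 7³ + 1³ + 3³ = 343 + 1 + 27 = 371
371 → 3³ + 7³ + 1³ = 27 + 343 + 1 = 371  — 371 repeats.
That took 10 steps.

10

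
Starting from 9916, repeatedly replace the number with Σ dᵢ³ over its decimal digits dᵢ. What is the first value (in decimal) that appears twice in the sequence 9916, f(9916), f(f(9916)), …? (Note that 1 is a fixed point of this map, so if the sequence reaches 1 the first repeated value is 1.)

9916 → 1675
1675 → 685
685 → 853
853 → 664
664 → 496
496 → 1009
1009 → 730
730 → 370
370 → 370  — 370 already appeared earlier.

370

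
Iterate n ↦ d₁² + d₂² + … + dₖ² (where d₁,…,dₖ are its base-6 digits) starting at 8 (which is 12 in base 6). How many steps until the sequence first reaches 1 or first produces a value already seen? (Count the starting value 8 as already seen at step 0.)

8 = (1,2)_6 → 1² + 2² = 5
5 = (5)_6 → 5² = 25
25 = (4,1)_6 → 4² + 1² = 17
17 = (2,5)_6 → 2² + 5² = 29
29 = (4,5)_6 → 4² + 5² = 41
41 = (1,0,5)_6 → 1² + 0² + 5² = 26
26 = (4,2)_6 → 4² + 2² = 20
20 = (3,2)_6 → 3² + 2² = 13
13 = (2,1)_6 → 2² + 1² = 5  — 5 repeats.
That took 9 steps.

9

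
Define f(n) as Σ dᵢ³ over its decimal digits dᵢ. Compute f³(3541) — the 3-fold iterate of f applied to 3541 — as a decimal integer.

160

3541 → 217
217 → 352
352 → 160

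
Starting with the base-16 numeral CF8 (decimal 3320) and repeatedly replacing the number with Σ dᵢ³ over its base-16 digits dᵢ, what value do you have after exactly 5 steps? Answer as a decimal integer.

344

3320 = (12,15,8)_16 → 12³ + 15³ + 8³ = 1728 + 3375 + 512 = 5615
5615 = (1,5,14,15)_16 → 1³ + 5³ + 14³ + 15³ = 1 + 125 + 2744 + 3375 = 6245
6245 = (1,8,6,5)_16 → 1³ + 8³ + 6³ + 5³ = 1 + 512 + 216 + 125 = 854
854 = (3,5,6)_16 → 3³ + 5³ + 6³ = 27 + 125 + 216 = 368
368 = (1,7,0)_16 → 1³ + 7³ + 0³ = 1 + 343 + 0 = 344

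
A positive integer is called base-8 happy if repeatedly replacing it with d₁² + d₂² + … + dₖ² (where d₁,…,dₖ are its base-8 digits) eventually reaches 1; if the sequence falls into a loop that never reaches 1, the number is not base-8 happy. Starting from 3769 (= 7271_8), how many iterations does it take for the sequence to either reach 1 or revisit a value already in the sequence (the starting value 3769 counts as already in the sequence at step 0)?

6

3769 = (7,2,7,1)_8 → 7² + 2² + 7² + 1² = 103
103 = (1,4,7)_8 → 1² + 4² + 7² = 66
66 = (1,0,2)_8 → 1² + 0² + 2² = 5
5 = (5)_8 → 5² = 25
25 = (3,1)_8 → 3² + 1² = 10
10 = (1,2)_8 → 1² + 2² = 5  — 5 repeats.
That took 6 steps.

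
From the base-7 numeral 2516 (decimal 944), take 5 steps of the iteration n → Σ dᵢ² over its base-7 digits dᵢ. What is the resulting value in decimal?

944 = (2,5,1,6)_7 → 2² + 5² + 1² + 6² = 4 + 25 + 1 + 36 = 66
66 = (1,2,3)_7 → 1² + 2² + 3² = 1 + 4 + 9 = 14
14 = (2,0)_7 → 2² + 0² = 4 + 0 = 4
4 = (4)_7 → 4² = 16
16 = (2,2)_7 → 2² + 2² = 4 + 4 = 8

8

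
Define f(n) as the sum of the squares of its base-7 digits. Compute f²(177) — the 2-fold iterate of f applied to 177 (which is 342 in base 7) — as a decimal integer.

17

177 = (3,4,2)_7 → 3² + 4² + 2² = 29
29 = (4,1)_7 → 4² + 1² = 17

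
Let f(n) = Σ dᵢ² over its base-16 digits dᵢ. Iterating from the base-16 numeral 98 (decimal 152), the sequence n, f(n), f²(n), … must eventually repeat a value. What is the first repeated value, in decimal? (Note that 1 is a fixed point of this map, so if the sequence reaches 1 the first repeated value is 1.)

152 = (9,8)_16 → 9² + 8² = 145
145 = (9,1)_16 → 9² + 1² = 82
82 = (5,2)_16 → 5² + 2² = 29
29 = (1,13)_16 → 1² + 13² = 170
170 = (10,10)_16 → 10² + 10² = 200
200 = (12,8)_16 → 12² + 8² = 208
208 = (13,0)_16 → 13² + 0² = 169
169 = (10,9)_16 → 10² + 9² = 181
181 = (11,5)_16 → 11² + 5² = 146
146 = (9,2)_16 → 9² + 2² = 85
85 = (5,5)_16 → 5² + 5² = 50
50 = (3,2)_16 → 3² + 2² = 13
13 = (13)_16 → 13² = 169  — 169 already appeared earlier.

169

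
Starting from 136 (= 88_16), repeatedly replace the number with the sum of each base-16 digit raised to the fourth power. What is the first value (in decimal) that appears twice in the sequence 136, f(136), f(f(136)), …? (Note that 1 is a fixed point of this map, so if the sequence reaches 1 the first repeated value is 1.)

1

136 = (8,8)_16 → 8⁴ + 8⁴ = 8192
8192 = (2,0,0,0)_16 → 2⁴ + 0⁴ + 0⁴ + 0⁴ = 16
16 = (1,0)_16 → 1⁴ + 0⁴ = 1  — reached the fixed point 1.
1 → 1, so 1 is the first repeated value.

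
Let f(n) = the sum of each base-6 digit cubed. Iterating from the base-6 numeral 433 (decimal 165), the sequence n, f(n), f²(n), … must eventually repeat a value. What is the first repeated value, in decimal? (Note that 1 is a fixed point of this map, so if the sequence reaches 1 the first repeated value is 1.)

165 = (4,3,3)_6 → 4³ + 3³ + 3³ = 118
118 = (3,1,4)_6 → 3³ + 1³ + 4³ = 92
92 = (2,3,2)_6 → 2³ + 3³ + 2³ = 43
43 = (1,1,1)_6 → 1³ + 1³ + 1³ = 3
3 = (3)_6 → 3³ = 27
27 = (4,3)_6 → 4³ + 3³ = 91
91 = (2,3,1)_6 → 2³ + 3³ + 1³ = 36
36 = (1,0,0)_6 → 1³ + 0³ + 0³ = 1  — reached the fixed point 1.
1 → 1, so 1 is the first repeated value.

1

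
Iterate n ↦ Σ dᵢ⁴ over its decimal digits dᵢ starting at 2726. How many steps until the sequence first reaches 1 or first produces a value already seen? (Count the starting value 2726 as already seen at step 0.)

2726 → 2⁴ + 7⁴ + 2⁴ + 6⁴ = 3729
3729 → 3⁴ + 7⁴ + 2⁴ + 9⁴ = 9059
9059 → 9⁴ + 0⁴ + 5⁴ + 9⁴ = 13747
13747 → 1⁴ + 3⁴ + 7⁴ + 4⁴ + 7⁴ = 5140
5140 → 5⁴ + 1⁴ + 4⁴ + 0⁴ = 882
882 → 8⁴ + 8⁴ + 2⁴ = 8208
8208 → 8⁴ + 2⁴ + 0⁴ + 8⁴ = 8208  — 8208 repeats.
That took 7 steps.

7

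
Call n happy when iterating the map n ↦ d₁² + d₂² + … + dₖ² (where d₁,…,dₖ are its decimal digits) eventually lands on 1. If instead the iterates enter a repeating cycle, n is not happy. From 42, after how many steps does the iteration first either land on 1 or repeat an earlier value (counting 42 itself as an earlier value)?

42 → 4² + 2² = 16 + 4 = 20
20 → 2² + 0² = 4 + 0 = 4
4 → 4² = 16
16 → 1² + 6² = 1 + 36 = 37
37 → 3² + 7² = 9 + 49 = 58
58 → 5² + 8² = 25 + 64 = 89
89 → 8² + 9² = 64 + 81 = 145
145 → 1² + 4² + 5² = 1 + 16 + 25 = 42  — 42 repeats.
That took 8 steps.

8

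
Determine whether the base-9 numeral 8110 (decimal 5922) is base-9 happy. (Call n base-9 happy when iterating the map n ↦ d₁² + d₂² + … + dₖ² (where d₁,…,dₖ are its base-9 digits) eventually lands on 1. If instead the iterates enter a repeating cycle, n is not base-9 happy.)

not base-9 happy

5922 = (8,1,1,0)_9 → 8² + 1² + 1² + 0² = 66
66 = (7,3)_9 → 7² + 3² = 58
58 = (6,4)_9 → 6² + 4² = 52
52 = (5,7)_9 → 5² + 7² = 74
74 = (8,2)_9 → 8² + 2² = 68
68 = (7,5)_9 → 7² + 5² = 74  — 74 already seen; the sequence cycles without reaching 1.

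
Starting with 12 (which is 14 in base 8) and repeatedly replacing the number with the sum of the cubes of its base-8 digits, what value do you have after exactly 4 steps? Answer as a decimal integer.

1

12 = (1,4)_8 → 1³ + 4³ = 1 + 64 = 65
65 = (1,0,1)_8 → 1³ + 0³ + 1³ = 1 + 0 + 1 = 2
2 = (2)_8 → 2³ = 8
8 = (1,0)_8 → 1³ + 0³ = 1 + 0 = 1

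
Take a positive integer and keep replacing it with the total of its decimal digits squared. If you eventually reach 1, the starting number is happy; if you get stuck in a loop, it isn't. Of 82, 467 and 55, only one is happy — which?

82

82: 82 → 68 → 100 → 1  — reaches 1 (happy)
467: 467 → 101 → 2 → 4 → 16 → 37 → 58 → 89 → 145 → 42 → 20 → 4  — repeats 4 (not happy)
55: 55 → 50 → 25 → 29 → 85 → 89 → 145 → 42 → 20 → 4 → 16 → 37 → 58 → 89  — repeats 89 (not happy)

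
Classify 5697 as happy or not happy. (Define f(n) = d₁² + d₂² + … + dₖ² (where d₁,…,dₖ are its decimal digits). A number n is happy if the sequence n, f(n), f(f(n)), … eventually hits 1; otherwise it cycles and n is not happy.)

5697 → 5² + 6² + 9² + 7² = 25 + 36 + 81 + 49 = 191
191 → 1² + 9² + 1² = 1 + 81 + 1 = 83
83 → 8² + 3² = 64 + 9 = 73
73 → 7² + 3² = 49 + 9 = 58
58 → 5² + 8² = 25 + 64 = 89
89 → 8² + 9² = 64 + 81 = 145
145 → 1² + 4² + 5² = 1 + 16 + 25 = 42
42 → 4² + 2² = 16 + 4 = 20
20 → 2² + 0² = 4 + 0 = 4
4 → 4² = 16
16 → 1² + 6² = 1 + 36 = 37
37 → 3² + 7² = 9 + 49 = 58  — 58 already seen; the sequence cycles without reaching 1.

not happy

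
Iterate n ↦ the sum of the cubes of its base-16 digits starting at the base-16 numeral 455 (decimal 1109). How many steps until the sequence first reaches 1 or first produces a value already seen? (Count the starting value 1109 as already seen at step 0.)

1109 = (4,5,5)_16 → 314
314 = (1,3,10)_16 → 1028
1028 = (4,0,4)_16 → 128
128 = (8,0)_16 → 512
512 = (2,0,0)_16 → 8
8 = (8)_16 → 512  — 512 repeats.
That took 6 steps.

6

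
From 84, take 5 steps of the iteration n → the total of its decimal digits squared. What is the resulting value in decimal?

84 → 8² + 4² = 80
80 → 8² + 0² = 64
64 → 6² + 4² = 52
52 → 5² + 2² = 29
29 → 2² + 9² = 85

85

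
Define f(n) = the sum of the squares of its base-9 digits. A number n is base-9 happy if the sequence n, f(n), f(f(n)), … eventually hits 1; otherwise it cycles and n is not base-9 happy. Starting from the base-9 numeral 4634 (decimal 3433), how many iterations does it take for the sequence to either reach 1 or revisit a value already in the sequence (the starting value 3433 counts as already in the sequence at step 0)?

5

3433 = (4,6,3,4)_9 → 4² + 6² + 3² + 4² = 16 + 36 + 9 + 16 = 77
77 = (8,5)_9 → 8² + 5² = 64 + 25 = 89
89 = (1,0,8)_9 → 1² + 0² + 8² = 1 + 0 + 64 = 65
65 = (7,2)_9 → 7² + 2² = 49 + 4 = 53
53 = (5,8)_9 → 5² + 8² = 25 + 64 = 89  — 89 repeats.
That took 5 steps.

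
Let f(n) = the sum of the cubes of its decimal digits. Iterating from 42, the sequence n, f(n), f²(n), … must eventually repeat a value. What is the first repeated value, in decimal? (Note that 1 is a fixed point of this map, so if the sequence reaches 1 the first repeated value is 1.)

153

42 → 72
72 → 351
351 → 153
153 → 153  — 153 already appeared earlier.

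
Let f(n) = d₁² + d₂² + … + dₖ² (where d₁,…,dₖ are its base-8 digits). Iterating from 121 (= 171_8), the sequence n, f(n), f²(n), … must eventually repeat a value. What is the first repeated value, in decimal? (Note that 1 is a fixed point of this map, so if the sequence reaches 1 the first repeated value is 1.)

25

121 = (1,7,1)_8 → 1² + 7² + 1² = 51
51 = (6,3)_8 → 6² + 3² = 45
45 = (5,5)_8 → 5² + 5² = 50
50 = (6,2)_8 → 6² + 2² = 40
40 = (5,0)_8 → 5² + 0² = 25
25 = (3,1)_8 → 3² + 1² = 10
10 = (1,2)_8 → 1² + 2² = 5
5 = (5)_8 → 5² = 25  — 25 already appeared earlier.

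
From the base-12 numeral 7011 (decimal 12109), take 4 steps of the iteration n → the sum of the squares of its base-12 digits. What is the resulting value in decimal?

12109 = (7,0,1,1)_12 → 7² + 0² + 1² + 1² = 49 + 0 + 1 + 1 = 51
51 = (4,3)_12 → 4² + 3² = 16 + 9 = 25
25 = (2,1)_12 → 2² + 1² = 4 + 1 = 5
5 = (5)_12 → 5² = 25

25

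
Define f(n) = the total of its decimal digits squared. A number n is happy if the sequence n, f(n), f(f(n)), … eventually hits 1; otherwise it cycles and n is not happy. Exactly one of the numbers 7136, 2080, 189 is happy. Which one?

2080

7136: 7136 → 95 → 106 → 37 → 58 → 89 → 145 → 42 → 20 → 4 → 16 → 37  — repeats 37 (not happy)
2080: 2080 → 68 → 100 → 1  — reaches 1 (happy)
189: 189 → 146 → 53 → 34 → 25 → 29 → 85 → 89 → 145 → 42 → 20 → 4 → 16 → 37 → 58 → 89  — repeats 89 (not happy)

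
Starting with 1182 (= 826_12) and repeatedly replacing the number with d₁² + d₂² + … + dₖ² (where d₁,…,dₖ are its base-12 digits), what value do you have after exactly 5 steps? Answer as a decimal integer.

61

1182 = (8,2,6)_12 → 8² + 2² + 6² = 64 + 4 + 36 = 104
104 = (8,8)_12 → 8² + 8² = 64 + 64 = 128
128 = (10,8)_12 → 10² + 8² = 100 + 64 = 164
164 = (1,1,8)_12 → 1² + 1² + 8² = 1 + 1 + 64 = 66
66 = (5,6)_12 → 5² + 6² = 25 + 36 = 61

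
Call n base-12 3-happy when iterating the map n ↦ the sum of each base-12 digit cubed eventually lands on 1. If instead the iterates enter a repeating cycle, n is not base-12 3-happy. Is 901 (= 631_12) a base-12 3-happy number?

901 = (6,3,1)_12 → 6³ + 3³ + 1³ = 244
244 = (1,8,4)_12 → 1³ + 8³ + 4³ = 577
577 = (4,0,1)_12 → 4³ + 0³ + 1³ = 65
65 = (5,5)_12 → 5³ + 5³ = 250
250 = (1,8,10)_12 → 1³ + 8³ + 10³ = 1513
1513 = (10,6,1)_12 → 10³ + 6³ + 1³ = 1217
1217 = (8,5,5)_12 → 8³ + 5³ + 5³ = 762
762 = (5,3,6)_12 → 5³ + 3³ + 6³ = 368
368 = (2,6,8)_12 → 2³ + 6³ + 8³ = 736
736 = (5,1,4)_12 → 5³ + 1³ + 4³ = 190
190 = (1,3,10)_12 → 1³ + 3³ + 10³ = 1028
1028 = (7,1,8)_12 → 7³ + 1³ + 8³ = 856
856 = (5,11,4)_12 → 5³ + 11³ + 4³ = 1520
1520 = (10,6,8)_12 → 10³ + 6³ + 8³ = 1728
1728 = (1,0,0,0)_12 → 1³ + 0³ + 0³ + 0³ = 1  — reached 1.

base-12 3-happy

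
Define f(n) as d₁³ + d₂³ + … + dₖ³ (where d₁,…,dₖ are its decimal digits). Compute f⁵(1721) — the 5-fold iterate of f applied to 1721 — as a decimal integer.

371

1721 → 1³ + 7³ + 2³ + 1³ = 353
353 → 3³ + 5³ + 3³ = 179
179 → 1³ + 7³ + 9³ = 1073
1073 → 1³ + 0³ + 7³ + 3³ = 371
371 → 3³ + 7³ + 1³ = 371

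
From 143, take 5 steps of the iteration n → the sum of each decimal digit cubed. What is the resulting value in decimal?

143 → 1³ + 4³ + 3³ = 1 + 64 + 27 = 92
92 → 9³ + 2³ = 729 + 8 = 737
737 → 7³ + 3³ + 7³ = 343 + 27 + 343 = 713
713 → 7³ + 1³ + 3³ = 343 + 1 + 27 = 371
371 → 3³ + 7³ + 1³ = 27 + 343 + 1 = 371

371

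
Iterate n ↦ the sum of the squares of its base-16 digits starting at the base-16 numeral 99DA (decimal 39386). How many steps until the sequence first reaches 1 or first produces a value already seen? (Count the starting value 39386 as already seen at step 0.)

8

39386 = (9,9,13,10)_16 → 9² + 9² + 13² + 10² = 431
431 = (1,10,15)_16 → 1² + 10² + 15² = 326
326 = (1,4,6)_16 → 1² + 4² + 6² = 53
53 = (3,5)_16 → 3² + 5² = 34
34 = (2,2)_16 → 2² + 2² = 8
8 = (8)_16 → 8² = 64
64 = (4,0)_16 → 4² + 0² = 16
16 = (1,0)_16 → 1² + 0² = 1  — reached 1.
That took 8 steps.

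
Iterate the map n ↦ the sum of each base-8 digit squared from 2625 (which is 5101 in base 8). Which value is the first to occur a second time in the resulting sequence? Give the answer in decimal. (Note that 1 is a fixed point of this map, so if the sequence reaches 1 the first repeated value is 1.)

2625 = (5,1,0,1)_8 → 5² + 1² + 0² + 1² = 27
27 = (3,3)_8 → 3² + 3² = 18
18 = (2,2)_8 → 2² + 2² = 8
8 = (1,0)_8 → 1² + 0² = 1  — reached the fixed point 1.
1 → 1, so 1 is the first repeated value.

1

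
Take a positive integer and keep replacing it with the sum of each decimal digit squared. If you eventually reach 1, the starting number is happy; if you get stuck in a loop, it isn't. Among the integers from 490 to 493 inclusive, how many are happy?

1

490: 490 → 97 → 130 → 10 → 1  — happy
491: 491 → 98 → 145 → 42 → 20 → 4 → 16 → 37 → 58 → 89 → 145  — not happy
492: 492 → 101 → 2 → 4 → 16 → 37 → 58 → 89 → 145 → 42 → 20 → 4  — not happy
493: 493 → 106 → 37 → 58 → 89 → 145 → 42 → 20 → 4 → 16 → 37  — not happy
happy: 490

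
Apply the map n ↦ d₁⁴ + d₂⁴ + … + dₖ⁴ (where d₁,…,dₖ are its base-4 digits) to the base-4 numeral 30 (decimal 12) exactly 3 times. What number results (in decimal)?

12 = (3,0)_4 → 3⁴ + 0⁴ = 81 + 0 = 81
81 = (1,1,0,1)_4 → 1⁴ + 1⁴ + 0⁴ + 1⁴ = 1 + 1 + 0 + 1 = 3
3 = (3)_4 → 3⁴ = 81

81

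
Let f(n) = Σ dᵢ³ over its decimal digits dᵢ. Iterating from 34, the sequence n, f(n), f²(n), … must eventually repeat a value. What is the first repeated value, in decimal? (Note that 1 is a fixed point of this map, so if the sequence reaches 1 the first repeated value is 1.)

370

34 → 3³ + 4³ = 27 + 64 = 91
91 → 9³ + 1³ = 729 + 1 = 730
730 → 7³ + 3³ + 0³ = 343 + 27 + 0 = 370
370 → 3³ + 7³ + 0³ = 27 + 343 + 0 = 370  — 370 already appeared earlier.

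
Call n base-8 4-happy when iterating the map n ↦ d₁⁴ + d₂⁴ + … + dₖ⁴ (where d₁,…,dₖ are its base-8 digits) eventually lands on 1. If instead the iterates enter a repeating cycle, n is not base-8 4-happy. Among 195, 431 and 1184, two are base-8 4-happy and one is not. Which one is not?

195: 195 → 162 → 288 → 512 → 1  — reaches 1 (base-8 4-happy)
431: 431 → 4322 → 354 → 897 → 1298 → 304 → 1552 → 97 → 258 → 272 → 272  — repeats 272 (not base-8 4-happy)
1184: 1184 → 288 → 512 → 1  — reaches 1 (base-8 4-happy)

431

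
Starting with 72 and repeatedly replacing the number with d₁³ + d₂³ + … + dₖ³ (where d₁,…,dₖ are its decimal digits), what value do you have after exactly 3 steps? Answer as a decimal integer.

153

72 → 7³ + 2³ = 351
351 → 3³ + 5³ + 1³ = 153
153 → 1³ + 5³ + 3³ = 153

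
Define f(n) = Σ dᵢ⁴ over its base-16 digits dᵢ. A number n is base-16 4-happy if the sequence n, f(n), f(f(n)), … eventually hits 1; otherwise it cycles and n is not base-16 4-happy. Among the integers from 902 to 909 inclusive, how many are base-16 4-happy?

902: 902 → 5473 → 1923 → 6578 → 21219 → 39138 → 49089 → 86003 → 101588 → 53650 → 35139 → 10994 → 60657 → 109778 → 59314 → 55474 → 47314 → 47314  (repeats 47314)
903: 903 → 6578 → 21219 → 39138 → 49089 → 86003 → 101588 → 53650 → 35139 → 10994 → 60657 → 109778 → 59314 → 55474 → 47314 → 47314  (repeats 47314)
904: 904 → 8273 → 642 → 4128 → 17 → 2 → 16 → 1  (reaches 1)
905: 905 → 10738 → 57218 → 83298 → 2194 → 10673 → 21219 → 39138 → 49089 → 86003 → 101588 → 53650 → 35139 → 10994 → 60657 → 109778 → 59314 → 55474 → 47314 → 47314  (repeats 47314)
906: 906 → 14177 → 3779 → 59233 → 42114 → 14368 → 4193 → 1298 → 642 → 4128 → 17 → 2 → 16 → 1  (reaches 1)
907: 907 → 18818 → 10929 → 24658 → 1937 → 8963 → 178 → 14657 → 6899 → 60707 → 67074 → 1313 → 642 → 4128 → 17 → 2 → 16 → 1  (reaches 1)
908: 908 → 24913 → 1923 → 6578 → 21219 → 39138 → 49089 → 86003 → 101588 → 53650 → 35139 → 10994 → 60657 → 109778 → 59314 → 55474 → 47314 → 47314  (repeats 47314)
909: 909 → 32738 → 91458 → 2194 → 10673 → 21219 → 39138 → 49089 → 86003 → 101588 → 53650 → 35139 → 10994 → 60657 → 109778 → 59314 → 55474 → 47314 → 47314  (repeats 47314)
base-16 4-happy: 904, 906, 907

3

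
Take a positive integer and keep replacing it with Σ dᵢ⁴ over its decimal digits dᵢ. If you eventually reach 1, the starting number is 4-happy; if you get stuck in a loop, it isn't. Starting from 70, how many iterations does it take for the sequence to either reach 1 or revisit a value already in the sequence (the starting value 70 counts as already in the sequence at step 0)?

70 → 7⁴ + 0⁴ = 2401 + 0 = 2401
2401 → 2⁴ + 4⁴ + 0⁴ + 1⁴ = 16 + 256 + 0 + 1 = 273
273 → 2⁴ + 7⁴ + 3⁴ = 16 + 2401 + 81 = 2498
2498 → 2⁴ + 4⁴ + 9⁴ + 8⁴ = 16 + 256 + 6561 + 4096 = 10929
10929 → 1⁴ + 0⁴ + 9⁴ + 2⁴ + 9⁴ = 1 + 0 + 6561 + 16 + 6561 = 13139
13139 → 1⁴ + 3⁴ + 1⁴ + 3⁴ + 9⁴ = 1 + 81 + 1 + 81 + 6561 = 6725
6725 → 6⁴ + 7⁴ + 2⁴ + 5⁴ = 1296 + 2401 + 16 + 625 = 4338
4338 → 4⁴ + 3⁴ + 3⁴ + 8⁴ = 256 + 81 + 81 + 4096 = 4514
4514 → 4⁴ + 5⁴ + 1⁴ + 4⁴ = 256 + 625 + 1 + 256 = 1138
1138 → 1⁴ + 1⁴ + 3⁴ + 8⁴ = 1 + 1 + 81 + 4096 = 4179
4179 → 4⁴ + 1⁴ + 7⁴ + 9⁴ = 256 + 1 + 2401 + 6561 = 9219
9219 → 9⁴ + 2⁴ + 1⁴ + 9⁴ = 6561 + 16 + 1 + 6561 = 13139  — 13139 repeats.
That took 12 steps.

12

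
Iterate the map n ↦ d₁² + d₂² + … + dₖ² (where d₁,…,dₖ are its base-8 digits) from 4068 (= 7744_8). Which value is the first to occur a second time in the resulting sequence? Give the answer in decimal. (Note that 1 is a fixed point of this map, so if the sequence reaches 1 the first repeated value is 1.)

4068 = (7,7,4,4)_8 → 7² + 7² + 4² + 4² = 49 + 49 + 16 + 16 = 130
130 = (2,0,2)_8 → 2² + 0² + 2² = 4 + 0 + 4 = 8
8 = (1,0)_8 → 1² + 0² = 1 + 0 = 1  — reached the fixed point 1.
1 → 1, so 1 is the first repeated value.

1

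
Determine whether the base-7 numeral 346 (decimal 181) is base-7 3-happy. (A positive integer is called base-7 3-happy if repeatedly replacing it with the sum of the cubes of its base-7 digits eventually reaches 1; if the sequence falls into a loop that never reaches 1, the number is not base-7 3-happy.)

181 = (3,4,6)_7 → 307
307 = (6,1,6)_7 → 433
433 = (1,1,5,6)_7 → 343
343 = (1,0,0,0)_7 → 1  — reached 1.

base-7 3-happy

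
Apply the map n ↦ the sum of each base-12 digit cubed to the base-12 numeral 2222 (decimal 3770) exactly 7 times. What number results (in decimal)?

1029

3770 = (2,2,2,2)_12 → 2³ + 2³ + 2³ + 2³ = 32
32 = (2,8)_12 → 2³ + 8³ = 520
520 = (3,7,4)_12 → 3³ + 7³ + 4³ = 434
434 = (3,0,2)_12 → 3³ + 0³ + 2³ = 35
35 = (2,11)_12 → 2³ + 11³ = 1339
1339 = (9,3,7)_12 → 9³ + 3³ + 7³ = 1099
1099 = (7,7,7)_12 → 7³ + 7³ + 7³ = 1029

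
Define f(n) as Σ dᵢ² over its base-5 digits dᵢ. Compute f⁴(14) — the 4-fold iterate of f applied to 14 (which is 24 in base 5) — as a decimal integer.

4

14 = (2,4)_5 → 20
20 = (4,0)_5 → 16
16 = (3,1)_5 → 10
10 = (2,0)_5 → 4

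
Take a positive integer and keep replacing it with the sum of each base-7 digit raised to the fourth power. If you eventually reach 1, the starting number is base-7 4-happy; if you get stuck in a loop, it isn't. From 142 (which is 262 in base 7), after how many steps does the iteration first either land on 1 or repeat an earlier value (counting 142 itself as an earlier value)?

142 = (2,6,2)_7 → 1328
1328 = (3,6,0,5)_7 → 2002
2002 = (5,5,6,0)_7 → 2546
2546 = (1,0,2,6,5)_7 → 1938
1938 = (5,4,3,6)_7 → 2258
2258 = (6,4,0,4)_7 → 1808
1808 = (5,1,6,2)_7 → 1938  — 1938 repeats.
That took 7 steps.

7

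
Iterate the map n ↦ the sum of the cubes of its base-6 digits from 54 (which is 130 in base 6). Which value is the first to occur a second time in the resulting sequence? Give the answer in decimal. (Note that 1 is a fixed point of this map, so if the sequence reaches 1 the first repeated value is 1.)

28

54 = (1,3,0)_6 → 1³ + 3³ + 0³ = 28
28 = (4,4)_6 → 4³ + 4³ = 128
128 = (3,3,2)_6 → 3³ + 3³ + 2³ = 62
62 = (1,4,2)_6 → 1³ + 4³ + 2³ = 73
73 = (2,0,1)_6 → 2³ + 0³ + 1³ = 9
9 = (1,3)_6 → 1³ + 3³ = 28  — 28 already appeared earlier.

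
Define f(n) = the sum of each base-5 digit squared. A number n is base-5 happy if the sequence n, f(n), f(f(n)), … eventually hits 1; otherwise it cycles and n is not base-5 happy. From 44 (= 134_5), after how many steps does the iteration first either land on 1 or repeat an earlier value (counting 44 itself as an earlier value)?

44 = (1,3,4)_5 → 1² + 3² + 4² = 26
26 = (1,0,1)_5 → 1² + 0² + 1² = 2
2 = (2)_5 → 2² = 4
4 = (4)_5 → 4² = 16
16 = (3,1)_5 → 3² + 1² = 10
10 = (2,0)_5 → 2² + 0² = 4  — 4 repeats.
That took 6 steps.

6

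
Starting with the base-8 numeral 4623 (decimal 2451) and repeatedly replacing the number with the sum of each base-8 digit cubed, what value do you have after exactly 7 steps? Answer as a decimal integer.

2451 = (4,6,2,3)_8 → 315
315 = (4,7,3)_8 → 434
434 = (6,6,2)_8 → 440
440 = (6,7,0)_8 → 559
559 = (1,0,5,7)_8 → 469
469 = (7,2,5)_8 → 476
476 = (7,3,4)_8 → 434

434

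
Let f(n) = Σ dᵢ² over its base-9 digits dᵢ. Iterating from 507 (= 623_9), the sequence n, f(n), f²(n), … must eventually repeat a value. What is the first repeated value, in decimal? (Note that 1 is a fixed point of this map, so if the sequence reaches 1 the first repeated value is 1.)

507 = (6,2,3)_9 → 6² + 2² + 3² = 49
49 = (5,4)_9 → 5² + 4² = 41
41 = (4,5)_9 → 4² + 5² = 41  — 41 already appeared earlier.

41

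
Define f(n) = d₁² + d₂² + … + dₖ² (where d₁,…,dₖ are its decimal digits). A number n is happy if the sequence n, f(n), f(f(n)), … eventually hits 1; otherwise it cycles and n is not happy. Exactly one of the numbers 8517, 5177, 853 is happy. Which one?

8517

8517: 8517 → 139 → 91 → 82 → 68 → 100 → 1  — reaches 1 (happy)
5177: 5177 → 124 → 21 → 5 → 25 → 29 → 85 → 89 → 145 → 42 → 20 → 4 → 16 → 37 → 58 → 89  — repeats 89 (not happy)
853: 853 → 98 → 145 → 42 → 20 → 4 → 16 → 37 → 58 → 89 → 145  — repeats 145 (not happy)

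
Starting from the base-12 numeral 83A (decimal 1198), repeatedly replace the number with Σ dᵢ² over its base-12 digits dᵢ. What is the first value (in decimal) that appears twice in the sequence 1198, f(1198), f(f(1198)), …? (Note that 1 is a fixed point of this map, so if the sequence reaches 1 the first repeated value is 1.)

1198 = (8,3,10)_12 → 8² + 3² + 10² = 64 + 9 + 100 = 173
173 = (1,2,5)_12 → 1² + 2² + 5² = 1 + 4 + 25 = 30
30 = (2,6)_12 → 2² + 6² = 4 + 36 = 40
40 = (3,4)_12 → 3² + 4² = 9 + 16 = 25
25 = (2,1)_12 → 2² + 1² = 4 + 1 = 5
5 = (5)_12 → 5² = 25  — 25 already appeared earlier.

25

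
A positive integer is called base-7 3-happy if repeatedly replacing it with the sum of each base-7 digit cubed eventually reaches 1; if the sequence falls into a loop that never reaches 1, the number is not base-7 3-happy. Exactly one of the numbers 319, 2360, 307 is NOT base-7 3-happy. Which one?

319: 319 → 307 → 433 → 343 → 1  — reaches 1 (base-7 3-happy)
2360: 2360 → 434 → 218 → 92 → 218  — repeats 218 (not base-7 3-happy)
307: 307 → 433 → 343 → 1  — reaches 1 (base-7 3-happy)

2360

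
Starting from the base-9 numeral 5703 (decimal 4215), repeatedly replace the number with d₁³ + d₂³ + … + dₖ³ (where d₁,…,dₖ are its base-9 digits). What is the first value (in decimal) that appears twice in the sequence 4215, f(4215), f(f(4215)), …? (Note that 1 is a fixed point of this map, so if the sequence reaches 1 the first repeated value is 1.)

4215 = (5,7,0,3)_9 → 5³ + 7³ + 0³ + 3³ = 495
495 = (6,1,0)_9 → 6³ + 1³ + 0³ = 217
217 = (2,6,1)_9 → 2³ + 6³ + 1³ = 225
225 = (2,7,0)_9 → 2³ + 7³ + 0³ = 351
351 = (4,3,0)_9 → 4³ + 3³ + 0³ = 91
91 = (1,1,1)_9 → 1³ + 1³ + 1³ = 3
3 = (3)_9 → 3³ = 27
27 = (3,0)_9 → 3³ + 0³ = 27  — 27 already appeared earlier.

27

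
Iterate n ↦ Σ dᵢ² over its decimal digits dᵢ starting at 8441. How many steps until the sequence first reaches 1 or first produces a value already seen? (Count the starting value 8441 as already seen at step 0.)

8441 → 8² + 4² + 4² + 1² = 64 + 16 + 16 + 1 = 97
97 → 9² + 7² = 81 + 49 = 130
130 → 1² + 3² + 0² = 1 + 9 + 0 = 10
10 → 1² + 0² = 1 + 0 = 1  — reached 1.
That took 4 steps.

4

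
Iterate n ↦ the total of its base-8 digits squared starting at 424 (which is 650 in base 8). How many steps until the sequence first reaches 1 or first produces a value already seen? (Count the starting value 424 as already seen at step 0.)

424 = (6,5,0)_8 → 61
61 = (7,5)_8 → 74
74 = (1,1,2)_8 → 6
6 = (6)_8 → 36
36 = (4,4)_8 → 32
32 = (4,0)_8 → 16
16 = (2,0)_8 → 4
4 = (4)_8 → 16  — 16 repeats.
That took 8 steps.

8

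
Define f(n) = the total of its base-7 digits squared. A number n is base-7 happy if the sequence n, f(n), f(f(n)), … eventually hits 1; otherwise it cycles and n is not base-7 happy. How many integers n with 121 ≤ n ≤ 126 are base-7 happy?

1

121: 121 → 17 → 13 → 37 → 29 → 17  (repeats 17)
122: 122 → 22 → 10 → 10  (repeats 10)
123: 123 → 29 → 17 → 13 → 37 → 29  (repeats 29)
124: 124 → 38 → 34 → 52 → 10 → 10  (repeats 10)
125: 125 → 49 → 1  (reaches 1)
126: 126 → 20 → 40 → 50 → 2 → 4 → 16 → 8 → 2  (repeats 2)
base-7 happy: 125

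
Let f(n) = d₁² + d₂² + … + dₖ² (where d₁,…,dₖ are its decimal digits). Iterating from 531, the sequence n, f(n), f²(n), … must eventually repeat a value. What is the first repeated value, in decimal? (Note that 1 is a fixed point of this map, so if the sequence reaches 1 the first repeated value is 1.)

531 → 5² + 3² + 1² = 25 + 9 + 1 = 35
35 → 3² + 5² = 9 + 25 = 34
34 → 3² + 4² = 9 + 16 = 25
25 → 2² + 5² = 4 + 25 = 29
29 → 2² + 9² = 4 + 81 = 85
85 → 8² + 5² = 64 + 25 = 89
89 → 8² + 9² = 64 + 81 = 145
145 → 1² + 4² + 5² = 1 + 16 + 25 = 42
42 → 4² + 2² = 16 + 4 = 20
20 → 2² + 0² = 4 + 0 = 4
4 → 4² = 16
16 → 1² + 6² = 1 + 36 = 37
37 → 3² + 7² = 9 + 49 = 58
58 → 5² + 8² = 25 + 64 = 89  — 89 already appeared earlier.

89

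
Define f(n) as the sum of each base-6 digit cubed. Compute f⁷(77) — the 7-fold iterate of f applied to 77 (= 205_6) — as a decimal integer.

36

77 = (2,0,5)_6 → 133
133 = (3,4,1)_6 → 92
92 = (2,3,2)_6 → 43
43 = (1,1,1)_6 → 3
3 = (3)_6 → 27
27 = (4,3)_6 → 91
91 = (2,3,1)_6 → 36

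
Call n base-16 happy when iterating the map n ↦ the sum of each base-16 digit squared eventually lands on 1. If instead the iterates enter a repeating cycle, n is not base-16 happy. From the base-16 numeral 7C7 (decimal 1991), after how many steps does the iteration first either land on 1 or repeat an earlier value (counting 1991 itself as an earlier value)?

13

1991 = (7,12,7)_16 → 7² + 12² + 7² = 49 + 144 + 49 = 242
242 = (15,2)_16 → 15² + 2² = 225 + 4 = 229
229 = (14,5)_16 → 14² + 5² = 196 + 25 = 221
221 = (13,13)_16 → 13² + 13² = 169 + 169 = 338
338 = (1,5,2)_16 → 1² + 5² + 2² = 1 + 25 + 4 = 30
30 = (1,14)_16 → 1² + 14² = 1 + 196 = 197
197 = (12,5)_16 → 12² + 5² = 144 + 25 = 169
169 = (10,9)_16 → 10² + 9² = 100 + 81 = 181
181 = (11,5)_16 → 11² + 5² = 121 + 25 = 146
146 = (9,2)_16 → 9² + 2² = 81 + 4 = 85
85 = (5,5)_16 → 5² + 5² = 25 + 25 = 50
50 = (3,2)_16 → 3² + 2² = 9 + 4 = 13
13 = (13)_16 → 13² = 169  — 169 repeats.
That took 13 steps.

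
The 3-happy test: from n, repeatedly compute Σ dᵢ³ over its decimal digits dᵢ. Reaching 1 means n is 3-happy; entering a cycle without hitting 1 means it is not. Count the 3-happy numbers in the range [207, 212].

207: 207 → 351 → 153 → 153  (repeats 153)
208: 208 → 520 → 133 → 55 → 250 → 133  (repeats 133)
209: 209 → 737 → 713 → 371 → 371  (repeats 371)
210: 210 → 9 → 729 → 1080 → 513 → 153 → 153  (repeats 153)
211: 211 → 10 → 1  (reaches 1)
212: 212 → 17 → 344 → 155 → 251 → 134 → 92 → 737 → 713 → 371 → 371  (repeats 371)
3-happy: 211

1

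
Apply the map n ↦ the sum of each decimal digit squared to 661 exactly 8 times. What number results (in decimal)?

661 → 6² + 6² + 1² = 73
73 → 7² + 3² = 58
58 → 5² + 8² = 89
89 → 8² + 9² = 145
145 → 1² + 4² + 5² = 42
42 → 4² + 2² = 20
20 → 2² + 0² = 4
4 → 4² = 16

16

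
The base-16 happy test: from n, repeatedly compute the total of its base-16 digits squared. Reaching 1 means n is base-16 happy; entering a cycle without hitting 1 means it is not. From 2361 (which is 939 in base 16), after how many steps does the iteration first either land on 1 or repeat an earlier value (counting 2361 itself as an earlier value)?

12

2361 = (9,3,9)_16 → 9² + 3² + 9² = 171
171 = (10,11)_16 → 10² + 11² = 221
221 = (13,13)_16 → 13² + 13² = 338
338 = (1,5,2)_16 → 1² + 5² + 2² = 30
30 = (1,14)_16 → 1² + 14² = 197
197 = (12,5)_16 → 12² + 5² = 169
169 = (10,9)_16 → 10² + 9² = 181
181 = (11,5)_16 → 11² + 5² = 146
146 = (9,2)_16 → 9² + 2² = 85
85 = (5,5)_16 → 5² + 5² = 50
50 = (3,2)_16 → 3² + 2² = 13
13 = (13)_16 → 13² = 169  — 169 repeats.
That took 12 steps.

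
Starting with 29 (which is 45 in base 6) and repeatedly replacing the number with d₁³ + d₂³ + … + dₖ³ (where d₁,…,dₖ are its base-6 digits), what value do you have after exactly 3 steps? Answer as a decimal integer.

29 = (4,5)_6 → 189
189 = (5,1,3)_6 → 153
153 = (4,1,3)_6 → 92

92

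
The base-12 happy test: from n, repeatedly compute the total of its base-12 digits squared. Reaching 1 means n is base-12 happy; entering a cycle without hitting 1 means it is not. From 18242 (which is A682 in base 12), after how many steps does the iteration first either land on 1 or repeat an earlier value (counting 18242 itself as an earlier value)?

18242 = (10,6,8,2)_12 → 10² + 6² + 8² + 2² = 100 + 36 + 64 + 4 = 204
204 = (1,5,0)_12 → 1² + 5² + 0² = 1 + 25 + 0 = 26
26 = (2,2)_12 → 2² + 2² = 4 + 4 = 8
8 = (8)_12 → 8² = 64
64 = (5,4)_12 → 5² + 4² = 25 + 16 = 41
41 = (3,5)_12 → 3² + 5² = 9 + 25 = 34
34 = (2,10)_12 → 2² + 10² = 4 + 100 = 104
104 = (8,8)_12 → 8² + 8² = 64 + 64 = 128
128 = (10,8)_12 → 10² + 8² = 100 + 64 = 164
164 = (1,1,8)_12 → 1² + 1² + 8² = 1 + 1 + 64 = 66
66 = (5,6)_12 → 5² + 6² = 25 + 36 = 61
61 = (5,1)_12 → 5² + 1² = 25 + 1 = 26  — 26 repeats.
That took 12 steps.

12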